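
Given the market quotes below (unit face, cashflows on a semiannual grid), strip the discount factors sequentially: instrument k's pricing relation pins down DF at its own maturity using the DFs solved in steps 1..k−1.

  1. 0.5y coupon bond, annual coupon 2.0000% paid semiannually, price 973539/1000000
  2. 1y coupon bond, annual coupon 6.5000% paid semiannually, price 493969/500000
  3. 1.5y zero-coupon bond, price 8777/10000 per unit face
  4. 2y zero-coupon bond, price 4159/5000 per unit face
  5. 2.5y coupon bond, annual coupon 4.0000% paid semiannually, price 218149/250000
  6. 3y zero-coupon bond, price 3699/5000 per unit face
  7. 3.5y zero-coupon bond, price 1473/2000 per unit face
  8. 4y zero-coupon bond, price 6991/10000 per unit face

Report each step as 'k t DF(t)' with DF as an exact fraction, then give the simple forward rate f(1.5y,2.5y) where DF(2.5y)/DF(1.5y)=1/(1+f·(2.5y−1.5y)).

step 1 [0.5y] bond c/2=1/100: DF=(973539/1000000 − 1/100·(0))/(1+1/100) = 9639/10000 ≈ 0.963900
step 2 [1y] bond c/2=13/400: DF=(493969/500000 − 13/400·(0.963900))/(1+13/400) = 1853/2000 ≈ 0.926500
step 3 [1.5y] zero: DF = P = 8777/10000 ≈ 0.877700
step 4 [2y] zero: DF = P = 4159/5000 ≈ 0.831800
step 5 [2.5y] bond c/2=1/50: DF=(218149/250000 − 1/50·(0.963900+0.926500+0.877700+0.831800))/(1+1/50) = 7849/10000 ≈ 0.784900
step 6 [3y] zero: DF = P = 3699/5000 ≈ 0.739800
step 7 [3.5y] zero: DF = P = 1473/2000 ≈ 0.736500
step 8 [4y] zero: DF = P = 6991/10000 ≈ 0.699100

1 1/2 9639/10000
2 1 1853/2000
3 3/2 8777/10000
4 2 4159/5000
5 5/2 7849/10000
6 3 3699/5000
7 7/2 1473/2000
8 4 6991/10000
f(1.5y,2.5y) = ((8777/10000)/(7849/10000) − 1)/(1) = 928/7849 ≈ 11.8232%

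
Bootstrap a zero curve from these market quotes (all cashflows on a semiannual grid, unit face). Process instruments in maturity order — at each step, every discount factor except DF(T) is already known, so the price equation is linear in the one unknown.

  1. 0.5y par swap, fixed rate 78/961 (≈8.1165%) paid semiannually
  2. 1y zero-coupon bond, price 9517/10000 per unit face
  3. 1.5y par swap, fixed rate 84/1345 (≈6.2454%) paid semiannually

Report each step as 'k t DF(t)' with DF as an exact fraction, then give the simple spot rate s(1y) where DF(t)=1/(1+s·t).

1 1/2 961/1000
2 1 9517/10000
3 3/2 4559/5000
s(1y) = (1/(9517/10000) − 1)/(1) = 483/9517 ≈ 5.0751%

step 1 [0.5y] swap r/2=39/961: DF=(1 − 39/961·(0))/(1+39/961) = 961/1000 ≈ 0.961000
step 2 [1y] zero: DF = P = 9517/10000 ≈ 0.951700
step 3 [1.5y] swap r/2=42/1345: DF=(1 − 42/1345·(0.961000+0.951700))/(1+42/1345) = 4559/5000 ≈ 0.911800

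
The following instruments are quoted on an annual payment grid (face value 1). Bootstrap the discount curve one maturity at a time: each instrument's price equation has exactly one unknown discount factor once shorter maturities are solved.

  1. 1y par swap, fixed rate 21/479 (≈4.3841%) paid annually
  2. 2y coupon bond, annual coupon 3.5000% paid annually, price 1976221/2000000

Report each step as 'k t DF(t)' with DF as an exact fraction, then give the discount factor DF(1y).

step 1 [1y] swap r/1=21/479: DF=(1 − 21/479·(0))/(1+21/479) = 479/500 ≈ 0.958000
step 2 [2y] bond c/1=7/200: DF=(1976221/2000000 − 7/200·(0.958000))/(1+7/200) = 9223/10000 ≈ 0.922300

1 1 479/500
2 2 9223/10000
DF(1y) = 479/500 ≈ 0.958000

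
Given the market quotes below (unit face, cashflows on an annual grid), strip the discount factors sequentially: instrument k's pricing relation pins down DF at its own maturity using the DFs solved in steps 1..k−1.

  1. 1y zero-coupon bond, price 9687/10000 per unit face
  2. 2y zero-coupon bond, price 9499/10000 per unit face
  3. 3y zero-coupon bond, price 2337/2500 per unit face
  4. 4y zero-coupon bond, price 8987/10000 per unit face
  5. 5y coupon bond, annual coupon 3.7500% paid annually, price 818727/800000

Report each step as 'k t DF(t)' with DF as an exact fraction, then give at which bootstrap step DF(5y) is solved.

step 1 [1y] zero: DF = P = 9687/10000 ≈ 0.968700
step 2 [2y] zero: DF = P = 9499/10000 ≈ 0.949900
step 3 [3y] zero: DF = P = 2337/2500 ≈ 0.934800
step 4 [4y] zero: DF = P = 8987/10000 ≈ 0.898700
step 5 [5y] bond c/1=3/80: DF=(818727/800000 − 3/80·(0.968700+0.949900+0.934800+0.898700))/(1+3/80) = 2127/2500 ≈ 0.850800

1 1 9687/10000
2 2 9499/10000
3 3 2337/2500
4 4 8987/10000
5 5 2127/2500
DF(5y) is solved at step 5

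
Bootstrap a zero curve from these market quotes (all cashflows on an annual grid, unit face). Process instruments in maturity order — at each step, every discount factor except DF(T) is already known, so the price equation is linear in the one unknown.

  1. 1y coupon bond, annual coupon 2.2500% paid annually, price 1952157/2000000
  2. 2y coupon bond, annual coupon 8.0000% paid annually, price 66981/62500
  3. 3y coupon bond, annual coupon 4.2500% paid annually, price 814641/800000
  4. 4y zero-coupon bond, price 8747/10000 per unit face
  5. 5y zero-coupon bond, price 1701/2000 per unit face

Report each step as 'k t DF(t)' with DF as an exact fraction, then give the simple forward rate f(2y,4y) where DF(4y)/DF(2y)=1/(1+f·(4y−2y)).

step 1 [1y] bond c/1=9/400: DF=(1952157/2000000 − 9/400·(0))/(1+9/400) = 4773/5000 ≈ 0.954600
step 2 [2y] bond c/1=2/25: DF=(66981/62500 − 2/25·(0.954600))/(1+2/25) = 576/625 ≈ 0.921600
step 3 [3y] bond c/1=17/400: DF=(814641/800000 − 17/400·(0.954600+0.921600))/(1+17/400) = 9003/10000 ≈ 0.900300
step 4 [4y] zero: DF = P = 8747/10000 ≈ 0.874700
step 5 [5y] zero: DF = P = 1701/2000 ≈ 0.850500

1 1 4773/5000
2 2 576/625
3 3 9003/10000
4 4 8747/10000
5 5 1701/2000
f(2y,4y) = ((576/625)/(8747/10000) − 1)/(2) = 469/17494 ≈ 2.6809%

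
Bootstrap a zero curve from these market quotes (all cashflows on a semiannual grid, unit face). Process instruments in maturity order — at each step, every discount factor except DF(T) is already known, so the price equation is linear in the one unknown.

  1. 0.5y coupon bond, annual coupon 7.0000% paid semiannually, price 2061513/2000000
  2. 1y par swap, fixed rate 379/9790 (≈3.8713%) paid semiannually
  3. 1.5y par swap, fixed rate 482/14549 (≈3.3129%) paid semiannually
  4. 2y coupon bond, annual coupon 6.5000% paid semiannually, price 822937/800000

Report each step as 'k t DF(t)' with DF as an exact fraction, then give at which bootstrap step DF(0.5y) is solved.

1 1/2 9959/10000
2 1 9621/10000
3 3/2 4759/5000
4 2 9047/10000
DF(0.5y) is solved at step 1

step 1 [0.5y] bond c/2=7/200: DF=(2061513/2000000 − 7/200·(0))/(1+7/200) = 9959/10000 ≈ 0.995900
step 2 [1y] swap r/2=379/19580: DF=(1 − 379/19580·(0.995900))/(1+379/19580) = 9621/10000 ≈ 0.962100
step 3 [1.5y] swap r/2=241/14549: DF=(1 − 241/14549·(0.995900+0.962100))/(1+241/14549) = 4759/5000 ≈ 0.951800
step 4 [2y] bond c/2=13/400: DF=(822937/800000 − 13/400·(0.995900+0.962100+0.951800))/(1+13/400) = 9047/10000 ≈ 0.904700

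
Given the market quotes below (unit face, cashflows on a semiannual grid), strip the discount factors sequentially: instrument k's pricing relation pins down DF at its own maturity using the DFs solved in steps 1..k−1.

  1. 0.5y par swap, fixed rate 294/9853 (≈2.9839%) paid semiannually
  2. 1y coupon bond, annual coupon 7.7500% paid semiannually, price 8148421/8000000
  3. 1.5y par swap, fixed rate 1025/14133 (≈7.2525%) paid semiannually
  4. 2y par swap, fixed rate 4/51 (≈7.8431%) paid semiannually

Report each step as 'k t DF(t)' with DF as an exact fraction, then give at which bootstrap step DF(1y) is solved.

step 1 [0.5y] swap r/2=147/9853: DF=(1 − 147/9853·(0))/(1+147/9853) = 9853/10000 ≈ 0.985300
step 2 [1y] bond c/2=31/800: DF=(8148421/8000000 − 31/800·(0.985300))/(1+31/800) = 4719/5000 ≈ 0.943800
step 3 [1.5y] swap r/2=1025/28266: DF=(1 − 1025/28266·(0.985300+0.943800))/(1+1025/28266) = 359/400 ≈ 0.897500
step 4 [2y] swap r/2=2/51: DF=(1 − 2/51·(0.985300+0.943800+0.897500))/(1+2/51) = 2139/2500 ≈ 0.855600

1 1/2 9853/10000
2 1 4719/5000
3 3/2 359/400
4 2 2139/2500
DF(1y) is solved at step 2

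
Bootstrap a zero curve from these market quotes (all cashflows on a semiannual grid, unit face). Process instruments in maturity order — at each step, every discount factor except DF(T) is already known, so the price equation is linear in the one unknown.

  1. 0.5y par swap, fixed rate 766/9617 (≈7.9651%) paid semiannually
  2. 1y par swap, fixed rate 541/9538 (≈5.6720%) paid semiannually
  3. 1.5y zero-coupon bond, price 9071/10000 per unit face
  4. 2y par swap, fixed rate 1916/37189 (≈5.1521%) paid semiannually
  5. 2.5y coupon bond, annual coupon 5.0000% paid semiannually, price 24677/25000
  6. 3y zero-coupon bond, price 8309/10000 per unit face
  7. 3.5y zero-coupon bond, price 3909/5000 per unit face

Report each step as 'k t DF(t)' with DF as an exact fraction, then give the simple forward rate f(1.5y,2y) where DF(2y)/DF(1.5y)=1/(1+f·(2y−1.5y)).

1 1/2 9617/10000
2 1 9459/10000
3 3/2 9071/10000
4 2 4521/5000
5 5/2 8723/10000
6 3 8309/10000
7 7/2 3909/5000
f(1.5y,2y) = ((9071/10000)/(4521/5000) − 1)/(1/2) = 29/4521 ≈ 0.6415%

step 1 [0.5y] swap r/2=383/9617: DF=(1 − 383/9617·(0))/(1+383/9617) = 9617/10000 ≈ 0.961700
step 2 [1y] swap r/2=541/19076: DF=(1 − 541/19076·(0.961700))/(1+541/19076) = 9459/10000 ≈ 0.945900
step 3 [1.5y] zero: DF = P = 9071/10000 ≈ 0.907100
step 4 [2y] swap r/2=958/37189: DF=(1 − 958/37189·(0.961700+0.945900+0.907100))/(1+958/37189) = 4521/5000 ≈ 0.904200
step 5 [2.5y] bond c/2=1/40: DF=(24677/25000 − 1/40·(0.961700+0.945900+0.907100+0.904200))/(1+1/40) = 8723/10000 ≈ 0.872300
step 6 [3y] zero: DF = P = 8309/10000 ≈ 0.830900
step 7 [3.5y] zero: DF = P = 3909/5000 ≈ 0.781800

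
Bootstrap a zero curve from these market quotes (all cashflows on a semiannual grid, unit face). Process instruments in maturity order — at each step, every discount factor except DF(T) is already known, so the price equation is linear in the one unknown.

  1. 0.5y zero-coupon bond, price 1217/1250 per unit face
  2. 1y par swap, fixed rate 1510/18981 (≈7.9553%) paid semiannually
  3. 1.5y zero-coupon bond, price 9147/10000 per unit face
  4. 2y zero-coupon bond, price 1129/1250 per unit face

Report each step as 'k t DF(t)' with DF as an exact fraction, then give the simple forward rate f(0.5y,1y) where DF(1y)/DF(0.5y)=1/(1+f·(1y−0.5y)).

step 1 [0.5y] zero: DF = P = 1217/1250 ≈ 0.973600
step 2 [1y] swap r/2=755/18981: DF=(1 − 755/18981·(0.973600))/(1+755/18981) = 1849/2000 ≈ 0.924500
step 3 [1.5y] zero: DF = P = 9147/10000 ≈ 0.914700
step 4 [2y] zero: DF = P = 1129/1250 ≈ 0.903200

1 1/2 1217/1250
2 1 1849/2000
3 3/2 9147/10000
4 2 1129/1250
f(0.5y,1y) = ((1217/1250)/(1849/2000) − 1)/(1/2) = 982/9245 ≈ 10.6220%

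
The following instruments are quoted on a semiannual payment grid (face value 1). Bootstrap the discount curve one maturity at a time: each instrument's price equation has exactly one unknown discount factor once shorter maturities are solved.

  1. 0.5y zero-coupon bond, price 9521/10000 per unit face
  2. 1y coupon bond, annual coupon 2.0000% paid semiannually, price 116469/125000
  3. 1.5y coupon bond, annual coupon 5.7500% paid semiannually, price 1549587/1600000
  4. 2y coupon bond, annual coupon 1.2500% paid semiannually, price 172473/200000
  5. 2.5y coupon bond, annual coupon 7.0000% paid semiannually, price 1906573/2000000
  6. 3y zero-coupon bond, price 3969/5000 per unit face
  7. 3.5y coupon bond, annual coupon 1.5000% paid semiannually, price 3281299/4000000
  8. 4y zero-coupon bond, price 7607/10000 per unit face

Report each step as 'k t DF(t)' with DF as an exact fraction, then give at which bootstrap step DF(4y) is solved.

step 1 [0.5y] zero: DF = P = 9521/10000 ≈ 0.952100
step 2 [1y] bond c/2=1/100: DF=(116469/125000 − 1/100·(0.952100))/(1+1/100) = 9131/10000 ≈ 0.913100
step 3 [1.5y] bond c/2=23/800: DF=(1549587/1600000 − 23/800·(0.952100+0.913100))/(1+23/800) = 8893/10000 ≈ 0.889300
step 4 [2y] bond c/2=1/160: DF=(172473/200000 − 1/160·(0.952100+0.913100+0.889300))/(1+1/160) = 8399/10000 ≈ 0.839900
step 5 [2.5y] bond c/2=7/200: DF=(1906573/2000000 − 7/200·(0.952100+0.913100+0.889300+0.839900))/(1+7/200) = 1599/2000 ≈ 0.799500
step 6 [3y] zero: DF = P = 3969/5000 ≈ 0.793800
step 7 [3.5y] bond c/2=3/400: DF=(3281299/4000000 − 3/400·(0.952100+0.913100+0.889300+0.839900+0.799500+0.793800))/(1+3/400) = 1939/2500 ≈ 0.775600
step 8 [4y] zero: DF = P = 7607/10000 ≈ 0.760700

1 1/2 9521/10000
2 1 9131/10000
3 3/2 8893/10000
4 2 8399/10000
5 5/2 1599/2000
6 3 3969/5000
7 7/2 1939/2500
8 4 7607/10000
DF(4y) is solved at step 8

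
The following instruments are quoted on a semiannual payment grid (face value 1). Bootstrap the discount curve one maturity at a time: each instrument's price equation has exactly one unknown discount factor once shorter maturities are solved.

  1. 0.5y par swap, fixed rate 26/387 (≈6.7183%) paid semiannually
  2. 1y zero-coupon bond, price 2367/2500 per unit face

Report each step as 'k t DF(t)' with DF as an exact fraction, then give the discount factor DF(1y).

1 1/2 387/400
2 1 2367/2500
DF(1y) = 2367/2500 ≈ 0.946800

step 1 [0.5y] swap r/2=13/387: DF=(1 − 13/387·(0))/(1+13/387) = 387/400 ≈ 0.967500
step 2 [1y] zero: DF = P = 2367/2500 ≈ 0.946800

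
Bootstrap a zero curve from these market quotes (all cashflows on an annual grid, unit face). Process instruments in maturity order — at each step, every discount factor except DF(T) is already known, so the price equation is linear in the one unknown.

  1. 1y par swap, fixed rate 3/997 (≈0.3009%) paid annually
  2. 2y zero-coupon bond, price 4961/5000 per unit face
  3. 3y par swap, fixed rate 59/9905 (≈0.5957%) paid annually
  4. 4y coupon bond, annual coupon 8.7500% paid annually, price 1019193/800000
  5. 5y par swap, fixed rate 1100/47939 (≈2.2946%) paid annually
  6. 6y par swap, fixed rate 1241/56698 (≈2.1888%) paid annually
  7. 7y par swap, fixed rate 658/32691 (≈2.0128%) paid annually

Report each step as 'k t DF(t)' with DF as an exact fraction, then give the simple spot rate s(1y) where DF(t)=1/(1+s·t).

step 1 [1y] swap r/1=3/997: DF=(1 − 3/997·(0))/(1+3/997) = 997/1000 ≈ 0.997000
step 2 [2y] zero: DF = P = 4961/5000 ≈ 0.992200
step 3 [3y] swap r/1=59/9905: DF=(1 − 59/9905·(0.997000+0.992200))/(1+59/9905) = 9823/10000 ≈ 0.982300
step 4 [4y] bond c/1=7/80: DF=(1019193/800000 − 7/80·(0.997000+0.992200+0.982300))/(1+7/80) = 2331/2500 ≈ 0.932400
step 5 [5y] swap r/1=1100/47939: DF=(1 − 1100/47939·(0.997000+0.992200+0.982300+0.932400))/(1+1100/47939) = 89/100 ≈ 0.890000
step 6 [6y] swap r/1=1241/56698: DF=(1 − 1241/56698·(0.997000+0.992200+0.982300+0.932400+0.890000))/(1+1241/56698) = 8759/10000 ≈ 0.875900
step 7 [7y] swap r/1=658/32691: DF=(1 − 658/32691·(0.997000+0.992200+0.982300+0.932400+0.890000+0.875900))/(1+658/32691) = 2171/2500 ≈ 0.868400

1 1 997/1000
2 2 4961/5000
3 3 9823/10000
4 4 2331/2500
5 5 89/100
6 6 8759/10000
7 7 2171/2500
s(1y) = (1/(997/1000) − 1)/(1) = 3/997 ≈ 0.3009%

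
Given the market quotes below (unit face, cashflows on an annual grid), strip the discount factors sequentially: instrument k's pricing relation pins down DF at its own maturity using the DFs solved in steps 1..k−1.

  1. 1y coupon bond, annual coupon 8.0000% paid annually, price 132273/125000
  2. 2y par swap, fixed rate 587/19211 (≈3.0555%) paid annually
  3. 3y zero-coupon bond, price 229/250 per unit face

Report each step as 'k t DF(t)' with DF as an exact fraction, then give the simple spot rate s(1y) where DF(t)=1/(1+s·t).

1 1 4899/5000
2 2 9413/10000
3 3 229/250
s(1y) = (1/(4899/5000) − 1)/(1) = 101/4899 ≈ 2.0616%

step 1 [1y] bond c/1=2/25: DF=(132273/125000 − 2/25·(0))/(1+2/25) = 4899/5000 ≈ 0.979800
step 2 [2y] swap r/1=587/19211: DF=(1 − 587/19211·(0.979800))/(1+587/19211) = 9413/10000 ≈ 0.941300
step 3 [3y] zero: DF = P = 229/250 ≈ 0.916000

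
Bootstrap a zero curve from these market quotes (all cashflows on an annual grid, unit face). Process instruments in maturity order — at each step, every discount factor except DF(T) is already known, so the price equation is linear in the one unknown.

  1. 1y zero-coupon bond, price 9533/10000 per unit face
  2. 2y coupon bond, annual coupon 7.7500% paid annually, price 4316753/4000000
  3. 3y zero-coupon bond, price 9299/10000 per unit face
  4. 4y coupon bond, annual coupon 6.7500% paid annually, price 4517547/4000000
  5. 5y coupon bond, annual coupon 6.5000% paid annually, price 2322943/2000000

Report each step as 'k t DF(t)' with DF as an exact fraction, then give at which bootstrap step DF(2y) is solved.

1 1 9533/10000
2 2 933/1000
3 3 9299/10000
4 4 8799/10000
5 5 173/200
DF(2y) is solved at step 2

step 1 [1y] zero: DF = P = 9533/10000 ≈ 0.953300
step 2 [2y] bond c/1=31/400: DF=(4316753/4000000 − 31/400·(0.953300))/(1+31/400) = 933/1000 ≈ 0.933000
step 3 [3y] zero: DF = P = 9299/10000 ≈ 0.929900
step 4 [4y] bond c/1=27/400: DF=(4517547/4000000 − 27/400·(0.953300+0.933000+0.929900))/(1+27/400) = 8799/10000 ≈ 0.879900
step 5 [5y] bond c/1=13/200: DF=(2322943/2000000 − 13/200·(0.953300+0.933000+0.929900+0.879900))/(1+13/200) = 173/200 ≈ 0.865000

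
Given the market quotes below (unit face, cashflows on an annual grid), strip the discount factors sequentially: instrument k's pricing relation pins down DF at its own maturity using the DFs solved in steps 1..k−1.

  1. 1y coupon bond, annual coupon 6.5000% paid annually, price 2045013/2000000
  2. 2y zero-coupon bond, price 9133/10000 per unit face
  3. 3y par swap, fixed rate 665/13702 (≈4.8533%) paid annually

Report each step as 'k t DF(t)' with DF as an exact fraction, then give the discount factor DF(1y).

1 1 9601/10000
2 2 9133/10000
3 3 867/1000
DF(1y) = 9601/10000 ≈ 0.960100

step 1 [1y] bond c/1=13/200: DF=(2045013/2000000 − 13/200·(0))/(1+13/200) = 9601/10000 ≈ 0.960100
step 2 [2y] zero: DF = P = 9133/10000 ≈ 0.913300
step 3 [3y] swap r/1=665/13702: DF=(1 − 665/13702·(0.960100+0.913300))/(1+665/13702) = 867/1000 ≈ 0.867000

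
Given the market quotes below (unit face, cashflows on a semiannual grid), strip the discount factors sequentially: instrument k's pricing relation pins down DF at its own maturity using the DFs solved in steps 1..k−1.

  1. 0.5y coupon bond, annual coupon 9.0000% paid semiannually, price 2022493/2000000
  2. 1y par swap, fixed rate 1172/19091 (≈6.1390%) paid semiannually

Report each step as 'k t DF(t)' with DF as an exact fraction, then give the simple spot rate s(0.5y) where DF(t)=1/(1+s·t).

1 1/2 9677/10000
2 1 4707/5000
s(0.5y) = (1/(9677/10000) − 1)/(1/2) = 646/9677 ≈ 6.6756%

step 1 [0.5y] bond c/2=9/200: DF=(2022493/2000000 − 9/200·(0))/(1+9/200) = 9677/10000 ≈ 0.967700
step 2 [1y] swap r/2=586/19091: DF=(1 − 586/19091·(0.967700))/(1+586/19091) = 4707/5000 ≈ 0.941400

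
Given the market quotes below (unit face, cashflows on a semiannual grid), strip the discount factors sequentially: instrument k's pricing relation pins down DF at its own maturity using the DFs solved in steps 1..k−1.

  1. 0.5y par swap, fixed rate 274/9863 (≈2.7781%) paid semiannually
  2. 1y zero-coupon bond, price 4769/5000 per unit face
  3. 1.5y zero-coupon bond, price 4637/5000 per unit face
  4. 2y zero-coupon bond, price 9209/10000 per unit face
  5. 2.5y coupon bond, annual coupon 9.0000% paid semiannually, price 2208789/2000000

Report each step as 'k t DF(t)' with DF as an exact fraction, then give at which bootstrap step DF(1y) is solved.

step 1 [0.5y] swap r/2=137/9863: DF=(1 − 137/9863·(0))/(1+137/9863) = 9863/10000 ≈ 0.986300
step 2 [1y] zero: DF = P = 4769/5000 ≈ 0.953800
step 3 [1.5y] zero: DF = P = 4637/5000 ≈ 0.927400
step 4 [2y] zero: DF = P = 9209/10000 ≈ 0.920900
step 5 [2.5y] bond c/2=9/200: DF=(2208789/2000000 − 9/200·(0.986300+0.953800+0.927400+0.920900))/(1+9/200) = 8937/10000 ≈ 0.893700

1 1/2 9863/10000
2 1 4769/5000
3 3/2 4637/5000
4 2 9209/10000
5 5/2 8937/10000
DF(1y) is solved at step 2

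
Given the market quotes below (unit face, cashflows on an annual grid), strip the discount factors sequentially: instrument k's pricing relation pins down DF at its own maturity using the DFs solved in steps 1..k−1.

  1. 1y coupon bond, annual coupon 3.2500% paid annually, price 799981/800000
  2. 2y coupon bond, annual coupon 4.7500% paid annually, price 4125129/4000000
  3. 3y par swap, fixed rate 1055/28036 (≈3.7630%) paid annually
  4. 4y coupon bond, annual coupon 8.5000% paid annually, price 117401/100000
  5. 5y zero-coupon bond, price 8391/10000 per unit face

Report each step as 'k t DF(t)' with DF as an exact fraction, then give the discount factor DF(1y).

1 1 1937/2000
2 2 4703/5000
3 3 1789/2000
4 4 539/625
5 5 8391/10000
DF(1y) = 1937/2000 ≈ 0.968500

step 1 [1y] bond c/1=13/400: DF=(799981/800000 − 13/400·(0))/(1+13/400) = 1937/2000 ≈ 0.968500
step 2 [2y] bond c/1=19/400: DF=(4125129/4000000 − 19/400·(0.968500))/(1+19/400) = 4703/5000 ≈ 0.940600
step 3 [3y] swap r/1=1055/28036: DF=(1 − 1055/28036·(0.968500+0.940600))/(1+1055/28036) = 1789/2000 ≈ 0.894500
step 4 [4y] bond c/1=17/200: DF=(117401/100000 − 17/200·(0.968500+0.940600+0.894500))/(1+17/200) = 539/625 ≈ 0.862400
step 5 [5y] zero: DF = P = 8391/10000 ≈ 0.839100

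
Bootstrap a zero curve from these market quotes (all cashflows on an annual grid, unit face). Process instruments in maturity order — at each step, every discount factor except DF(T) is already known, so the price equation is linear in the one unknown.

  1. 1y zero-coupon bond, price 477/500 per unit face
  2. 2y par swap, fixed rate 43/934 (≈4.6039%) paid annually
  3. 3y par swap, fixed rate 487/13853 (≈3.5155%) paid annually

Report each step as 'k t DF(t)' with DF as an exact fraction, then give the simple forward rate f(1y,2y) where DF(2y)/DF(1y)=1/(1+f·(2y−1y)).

step 1 [1y] zero: DF = P = 477/500 ≈ 0.954000
step 2 [2y] swap r/1=43/934: DF=(1 − 43/934·(0.954000))/(1+43/934) = 457/500 ≈ 0.914000
step 3 [3y] swap r/1=487/13853: DF=(1 − 487/13853·(0.954000+0.914000))/(1+487/13853) = 4513/5000 ≈ 0.902600

1 1 477/500
2 2 457/500
3 3 4513/5000
f(1y,2y) = ((477/500)/(457/500) − 1)/(1) = 20/457 ≈ 4.3764%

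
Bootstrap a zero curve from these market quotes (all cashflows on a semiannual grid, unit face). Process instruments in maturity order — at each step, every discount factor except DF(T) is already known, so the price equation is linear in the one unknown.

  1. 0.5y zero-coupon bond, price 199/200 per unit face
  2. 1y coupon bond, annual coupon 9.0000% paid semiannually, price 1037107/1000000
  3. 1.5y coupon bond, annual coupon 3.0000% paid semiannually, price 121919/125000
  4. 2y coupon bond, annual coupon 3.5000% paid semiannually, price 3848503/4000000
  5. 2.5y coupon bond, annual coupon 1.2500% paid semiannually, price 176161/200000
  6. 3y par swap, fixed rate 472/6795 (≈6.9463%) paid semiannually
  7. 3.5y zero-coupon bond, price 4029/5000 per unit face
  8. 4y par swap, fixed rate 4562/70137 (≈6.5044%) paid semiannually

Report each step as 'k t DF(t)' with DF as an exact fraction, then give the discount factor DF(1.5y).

step 1 [0.5y] zero: DF = P = 199/200 ≈ 0.995000
step 2 [1y] bond c/2=9/200: DF=(1037107/1000000 − 9/200·(0.995000))/(1+9/200) = 1187/1250 ≈ 0.949600
step 3 [1.5y] bond c/2=3/200: DF=(121919/125000 − 3/200·(0.995000+0.949600))/(1+3/200) = 4661/5000 ≈ 0.932200
step 4 [2y] bond c/2=7/400: DF=(3848503/4000000 − 7/400·(0.995000+0.949600+0.932200))/(1+7/400) = 8961/10000 ≈ 0.896100
step 5 [2.5y] bond c/2=1/160: DF=(176161/200000 − 1/160·(0.995000+0.949600+0.932200+0.896100))/(1+1/160) = 8519/10000 ≈ 0.851900
step 6 [3y] swap r/2=236/6795: DF=(1 − 236/6795·(0.995000+0.949600+0.932200+0.896100+0.851900))/(1+236/6795) = 507/625 ≈ 0.811200
step 7 [3.5y] zero: DF = P = 4029/5000 ≈ 0.805800
step 8 [4y] swap r/2=2281/70137: DF=(1 − 2281/70137·(0.995000+0.949600+0.932200+0.896100+0.851900+0.811200+0.805800))/(1+2281/70137) = 7719/10000 ≈ 0.771900

1 1/2 199/200
2 1 1187/1250
3 3/2 4661/5000
4 2 8961/10000
5 5/2 8519/10000
6 3 507/625
7 7/2 4029/5000
8 4 7719/10000
DF(1.5y) = 4661/5000 ≈ 0.932200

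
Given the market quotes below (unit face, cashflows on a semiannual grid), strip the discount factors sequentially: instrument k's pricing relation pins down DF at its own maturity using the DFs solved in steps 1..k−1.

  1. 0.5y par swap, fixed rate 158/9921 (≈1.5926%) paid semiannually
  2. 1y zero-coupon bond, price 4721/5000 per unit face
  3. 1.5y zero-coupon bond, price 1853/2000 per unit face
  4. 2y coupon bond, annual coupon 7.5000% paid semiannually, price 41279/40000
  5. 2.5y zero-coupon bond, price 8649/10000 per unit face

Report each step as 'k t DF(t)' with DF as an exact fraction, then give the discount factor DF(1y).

1 1/2 9921/10000
2 1 4721/5000
3 3/2 1853/2000
4 2 557/625
5 5/2 8649/10000
DF(1y) = 4721/5000 ≈ 0.944200

step 1 [0.5y] swap r/2=79/9921: DF=(1 − 79/9921·(0))/(1+79/9921) = 9921/10000 ≈ 0.992100
step 2 [1y] zero: DF = P = 4721/5000 ≈ 0.944200
step 3 [1.5y] zero: DF = P = 1853/2000 ≈ 0.926500
step 4 [2y] bond c/2=3/80: DF=(41279/40000 − 3/80·(0.992100+0.944200+0.926500))/(1+3/80) = 557/625 ≈ 0.891200
step 5 [2.5y] zero: DF = P = 8649/10000 ≈ 0.864900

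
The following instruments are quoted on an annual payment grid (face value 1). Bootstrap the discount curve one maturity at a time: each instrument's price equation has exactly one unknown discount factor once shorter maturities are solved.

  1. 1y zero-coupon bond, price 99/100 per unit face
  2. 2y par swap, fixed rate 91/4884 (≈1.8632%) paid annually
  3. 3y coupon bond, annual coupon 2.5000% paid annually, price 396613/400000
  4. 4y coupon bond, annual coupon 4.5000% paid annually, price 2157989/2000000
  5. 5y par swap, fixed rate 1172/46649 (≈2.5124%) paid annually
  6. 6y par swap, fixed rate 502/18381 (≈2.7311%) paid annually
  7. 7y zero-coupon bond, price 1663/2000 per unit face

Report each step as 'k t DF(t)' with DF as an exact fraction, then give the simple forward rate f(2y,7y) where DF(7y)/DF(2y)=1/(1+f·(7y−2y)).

step 1 [1y] zero: DF = P = 99/100 ≈ 0.990000
step 2 [2y] swap r/1=91/4884: DF=(1 − 91/4884·(0.990000))/(1+91/4884) = 2409/2500 ≈ 0.963600
step 3 [3y] bond c/1=1/40: DF=(396613/400000 − 1/40·(0.990000+0.963600))/(1+1/40) = 9197/10000 ≈ 0.919700
step 4 [4y] bond c/1=9/200: DF=(2157989/2000000 − 9/200·(0.990000+0.963600+0.919700))/(1+9/200) = 568/625 ≈ 0.908800
step 5 [5y] swap r/1=1172/46649: DF=(1 − 1172/46649·(0.990000+0.963600+0.919700+0.908800))/(1+1172/46649) = 2207/2500 ≈ 0.882800
step 6 [6y] swap r/1=502/18381: DF=(1 − 502/18381·(0.990000+0.963600+0.919700+0.908800+0.882800))/(1+502/18381) = 4247/5000 ≈ 0.849400
step 7 [7y] zero: DF = P = 1663/2000 ≈ 0.831500

1 1 99/100
2 2 2409/2500
3 3 9197/10000
4 4 568/625
5 5 2207/2500
6 6 4247/5000
7 7 1663/2000
f(2y,7y) = ((2409/2500)/(1663/2000) − 1)/(5) = 1321/41575 ≈ 3.1774%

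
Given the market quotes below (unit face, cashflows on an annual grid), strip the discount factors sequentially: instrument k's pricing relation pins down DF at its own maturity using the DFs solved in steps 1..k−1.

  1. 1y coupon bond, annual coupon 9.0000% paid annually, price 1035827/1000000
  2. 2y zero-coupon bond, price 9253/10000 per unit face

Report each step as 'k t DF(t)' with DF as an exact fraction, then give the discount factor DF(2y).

step 1 [1y] bond c/1=9/100: DF=(1035827/1000000 − 9/100·(0))/(1+9/100) = 9503/10000 ≈ 0.950300
step 2 [2y] zero: DF = P = 9253/10000 ≈ 0.925300

1 1 9503/10000
2 2 9253/10000
DF(2y) = 9253/10000 ≈ 0.925300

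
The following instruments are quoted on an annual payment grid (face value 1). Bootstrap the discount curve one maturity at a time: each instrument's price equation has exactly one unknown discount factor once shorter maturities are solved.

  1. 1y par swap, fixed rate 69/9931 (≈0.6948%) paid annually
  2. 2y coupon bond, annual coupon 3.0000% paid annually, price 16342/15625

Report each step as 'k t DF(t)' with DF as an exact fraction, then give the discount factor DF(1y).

1 1 9931/10000
2 2 1973/2000
DF(1y) = 9931/10000 ≈ 0.993100

step 1 [1y] swap r/1=69/9931: DF=(1 − 69/9931·(0))/(1+69/9931) = 9931/10000 ≈ 0.993100
step 2 [2y] bond c/1=3/100: DF=(16342/15625 − 3/100·(0.993100))/(1+3/100) = 1973/2000 ≈ 0.986500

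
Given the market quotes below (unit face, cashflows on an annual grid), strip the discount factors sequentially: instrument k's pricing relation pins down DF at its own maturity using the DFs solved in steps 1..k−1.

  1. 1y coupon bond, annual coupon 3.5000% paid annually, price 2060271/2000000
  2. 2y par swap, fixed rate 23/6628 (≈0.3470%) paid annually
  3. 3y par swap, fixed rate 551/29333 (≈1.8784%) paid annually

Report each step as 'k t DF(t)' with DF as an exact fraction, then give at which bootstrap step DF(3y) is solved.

step 1 [1y] bond c/1=7/200: DF=(2060271/2000000 − 7/200·(0))/(1+7/200) = 9953/10000 ≈ 0.995300
step 2 [2y] swap r/1=23/6628: DF=(1 − 23/6628·(0.995300))/(1+23/6628) = 9931/10000 ≈ 0.993100
step 3 [3y] swap r/1=551/29333: DF=(1 − 551/29333·(0.995300+0.993100))/(1+551/29333) = 9449/10000 ≈ 0.944900

1 1 9953/10000
2 2 9931/10000
3 3 9449/10000
DF(3y) is solved at step 3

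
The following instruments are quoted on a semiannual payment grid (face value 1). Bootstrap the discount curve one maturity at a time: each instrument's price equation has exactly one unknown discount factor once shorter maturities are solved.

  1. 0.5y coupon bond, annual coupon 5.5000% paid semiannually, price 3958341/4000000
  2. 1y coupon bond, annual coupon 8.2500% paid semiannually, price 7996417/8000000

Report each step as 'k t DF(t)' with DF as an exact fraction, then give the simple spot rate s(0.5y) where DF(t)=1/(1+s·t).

step 1 [0.5y] bond c/2=11/400: DF=(3958341/4000000 − 11/400·(0))/(1+11/400) = 9631/10000 ≈ 0.963100
step 2 [1y] bond c/2=33/800: DF=(7996417/8000000 − 33/800·(0.963100))/(1+33/800) = 4609/5000 ≈ 0.921800

1 1/2 9631/10000
2 1 4609/5000
s(0.5y) = (1/(9631/10000) − 1)/(1/2) = 738/9631 ≈ 7.6628%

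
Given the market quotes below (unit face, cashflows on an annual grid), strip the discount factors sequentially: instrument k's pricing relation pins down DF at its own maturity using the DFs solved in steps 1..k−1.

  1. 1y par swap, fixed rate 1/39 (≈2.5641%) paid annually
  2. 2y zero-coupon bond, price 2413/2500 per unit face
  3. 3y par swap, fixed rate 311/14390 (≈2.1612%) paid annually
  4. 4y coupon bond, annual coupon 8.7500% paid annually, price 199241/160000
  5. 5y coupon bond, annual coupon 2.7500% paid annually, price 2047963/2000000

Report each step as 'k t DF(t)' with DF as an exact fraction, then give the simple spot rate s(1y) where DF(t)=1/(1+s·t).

step 1 [1y] swap r/1=1/39: DF=(1 − 1/39·(0))/(1+1/39) = 39/40 ≈ 0.975000
step 2 [2y] zero: DF = P = 2413/2500 ≈ 0.965200
step 3 [3y] swap r/1=311/14390: DF=(1 − 311/14390·(0.975000+0.965200))/(1+311/14390) = 4689/5000 ≈ 0.937800
step 4 [4y] bond c/1=7/80: DF=(199241/160000 − 7/80·(0.975000+0.965200+0.937800))/(1+7/80) = 1827/2000 ≈ 0.913500
step 5 [5y] bond c/1=11/400: DF=(2047963/2000000 − 11/400·(0.975000+0.965200+0.937800+0.913500))/(1+11/400) = 8951/10000 ≈ 0.895100

1 1 39/40
2 2 2413/2500
3 3 4689/5000
4 4 1827/2000
5 5 8951/10000
s(1y) = (1/(39/40) − 1)/(1) = 1/39 ≈ 2.5641%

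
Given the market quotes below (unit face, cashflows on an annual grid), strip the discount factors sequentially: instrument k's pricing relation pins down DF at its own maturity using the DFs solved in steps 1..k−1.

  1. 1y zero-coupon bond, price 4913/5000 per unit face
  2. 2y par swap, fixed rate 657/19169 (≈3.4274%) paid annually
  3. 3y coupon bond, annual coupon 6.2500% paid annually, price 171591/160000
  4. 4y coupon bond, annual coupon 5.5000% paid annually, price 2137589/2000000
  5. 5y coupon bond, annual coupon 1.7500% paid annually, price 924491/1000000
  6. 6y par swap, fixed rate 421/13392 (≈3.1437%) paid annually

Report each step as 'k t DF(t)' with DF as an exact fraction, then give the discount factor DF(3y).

step 1 [1y] zero: DF = P = 4913/5000 ≈ 0.982600
step 2 [2y] swap r/1=657/19169: DF=(1 − 657/19169·(0.982600))/(1+657/19169) = 9343/10000 ≈ 0.934300
step 3 [3y] bond c/1=1/16: DF=(171591/160000 − 1/16·(0.982600+0.934300))/(1+1/16) = 4483/5000 ≈ 0.896600
step 4 [4y] bond c/1=11/200: DF=(2137589/2000000 − 11/200·(0.982600+0.934300+0.896600))/(1+11/200) = 1083/1250 ≈ 0.866400
step 5 [5y] bond c/1=7/400: DF=(924491/1000000 − 7/400·(0.982600+0.934300+0.896600+0.866400))/(1+7/400) = 8453/10000 ≈ 0.845300
step 6 [6y] swap r/1=421/13392: DF=(1 − 421/13392·(0.982600+0.934300+0.896600+0.866400+0.845300))/(1+421/13392) = 2079/2500 ≈ 0.831600

1 1 4913/5000
2 2 9343/10000
3 3 4483/5000
4 4 1083/1250
5 5 8453/10000
6 6 2079/2500
DF(3y) = 4483/5000 ≈ 0.896600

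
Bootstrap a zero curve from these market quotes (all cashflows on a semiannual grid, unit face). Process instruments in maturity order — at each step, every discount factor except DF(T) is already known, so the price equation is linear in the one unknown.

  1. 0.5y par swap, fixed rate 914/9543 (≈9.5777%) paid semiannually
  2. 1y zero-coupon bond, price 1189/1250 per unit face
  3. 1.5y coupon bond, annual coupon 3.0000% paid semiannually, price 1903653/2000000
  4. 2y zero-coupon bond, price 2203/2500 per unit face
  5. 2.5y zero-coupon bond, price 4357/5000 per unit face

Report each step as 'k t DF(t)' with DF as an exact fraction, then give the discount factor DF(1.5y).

1 1/2 9543/10000
2 1 1189/1250
3 3/2 1137/1250
4 2 2203/2500
5 5/2 4357/5000
DF(1.5y) = 1137/1250 ≈ 0.909600

step 1 [0.5y] swap r/2=457/9543: DF=(1 − 457/9543·(0))/(1+457/9543) = 9543/10000 ≈ 0.954300
step 2 [1y] zero: DF = P = 1189/1250 ≈ 0.951200
step 3 [1.5y] bond c/2=3/200: DF=(1903653/2000000 − 3/200·(0.954300+0.951200))/(1+3/200) = 1137/1250 ≈ 0.909600
step 4 [2y] zero: DF = P = 2203/2500 ≈ 0.881200
step 5 [2.5y] zero: DF = P = 4357/5000 ≈ 0.871400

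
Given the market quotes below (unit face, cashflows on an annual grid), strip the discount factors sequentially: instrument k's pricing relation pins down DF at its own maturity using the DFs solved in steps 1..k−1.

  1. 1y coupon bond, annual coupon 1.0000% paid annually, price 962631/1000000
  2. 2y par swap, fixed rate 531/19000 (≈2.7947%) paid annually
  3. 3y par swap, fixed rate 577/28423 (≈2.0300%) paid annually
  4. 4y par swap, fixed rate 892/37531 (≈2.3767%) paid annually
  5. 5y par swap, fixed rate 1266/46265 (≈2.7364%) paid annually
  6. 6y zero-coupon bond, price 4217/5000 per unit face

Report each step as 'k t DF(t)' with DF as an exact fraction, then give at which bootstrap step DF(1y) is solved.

1 1 9531/10000
2 2 9469/10000
3 3 9423/10000
4 4 2277/2500
5 5 4367/5000
6 6 4217/5000
DF(1y) is solved at step 1

step 1 [1y] bond c/1=1/100: DF=(962631/1000000 − 1/100·(0))/(1+1/100) = 9531/10000 ≈ 0.953100
step 2 [2y] swap r/1=531/19000: DF=(1 − 531/19000·(0.953100))/(1+531/19000) = 9469/10000 ≈ 0.946900
step 3 [3y] swap r/1=577/28423: DF=(1 − 577/28423·(0.953100+0.946900))/(1+577/28423) = 9423/10000 ≈ 0.942300
step 4 [4y] swap r/1=892/37531: DF=(1 − 892/37531·(0.953100+0.946900+0.942300))/(1+892/37531) = 2277/2500 ≈ 0.910800
step 5 [5y] swap r/1=1266/46265: DF=(1 − 1266/46265·(0.953100+0.946900+0.942300+0.910800))/(1+1266/46265) = 4367/5000 ≈ 0.873400
step 6 [6y] zero: DF = P = 4217/5000 ≈ 0.843400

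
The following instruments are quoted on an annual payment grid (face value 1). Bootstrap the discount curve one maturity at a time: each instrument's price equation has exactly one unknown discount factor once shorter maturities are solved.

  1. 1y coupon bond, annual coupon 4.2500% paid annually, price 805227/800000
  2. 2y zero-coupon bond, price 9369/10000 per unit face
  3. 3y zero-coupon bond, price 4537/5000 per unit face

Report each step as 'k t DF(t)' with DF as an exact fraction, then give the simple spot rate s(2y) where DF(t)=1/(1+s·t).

step 1 [1y] bond c/1=17/400: DF=(805227/800000 − 17/400·(0))/(1+17/400) = 1931/2000 ≈ 0.965500
step 2 [2y] zero: DF = P = 9369/10000 ≈ 0.936900
step 3 [3y] zero: DF = P = 4537/5000 ≈ 0.907400

1 1 1931/2000
2 2 9369/10000
3 3 4537/5000
s(2y) = (1/(9369/10000) − 1)/(2) = 631/18738 ≈ 3.3675%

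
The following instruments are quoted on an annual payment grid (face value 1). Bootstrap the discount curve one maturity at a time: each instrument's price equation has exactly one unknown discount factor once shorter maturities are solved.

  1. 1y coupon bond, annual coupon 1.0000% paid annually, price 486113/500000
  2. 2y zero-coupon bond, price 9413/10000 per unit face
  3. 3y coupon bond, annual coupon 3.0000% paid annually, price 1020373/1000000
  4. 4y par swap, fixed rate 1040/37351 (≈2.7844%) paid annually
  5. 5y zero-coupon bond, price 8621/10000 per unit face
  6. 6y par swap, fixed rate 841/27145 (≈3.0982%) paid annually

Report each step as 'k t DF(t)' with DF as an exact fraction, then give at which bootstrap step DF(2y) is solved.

step 1 [1y] bond c/1=1/100: DF=(486113/500000 − 1/100·(0))/(1+1/100) = 4813/5000 ≈ 0.962600
step 2 [2y] zero: DF = P = 9413/10000 ≈ 0.941300
step 3 [3y] bond c/1=3/100: DF=(1020373/1000000 − 3/100·(0.962600+0.941300))/(1+3/100) = 1169/1250 ≈ 0.935200
step 4 [4y] swap r/1=1040/37351: DF=(1 − 1040/37351·(0.962600+0.941300+0.935200))/(1+1040/37351) = 112/125 ≈ 0.896000
step 5 [5y] zero: DF = P = 8621/10000 ≈ 0.862100
step 6 [6y] swap r/1=841/27145: DF=(1 − 841/27145·(0.962600+0.941300+0.935200+0.896000+0.862100))/(1+841/27145) = 4159/5000 ≈ 0.831800

1 1 4813/5000
2 2 9413/10000
3 3 1169/1250
4 4 112/125
5 5 8621/10000
6 6 4159/5000
DF(2y) is solved at step 2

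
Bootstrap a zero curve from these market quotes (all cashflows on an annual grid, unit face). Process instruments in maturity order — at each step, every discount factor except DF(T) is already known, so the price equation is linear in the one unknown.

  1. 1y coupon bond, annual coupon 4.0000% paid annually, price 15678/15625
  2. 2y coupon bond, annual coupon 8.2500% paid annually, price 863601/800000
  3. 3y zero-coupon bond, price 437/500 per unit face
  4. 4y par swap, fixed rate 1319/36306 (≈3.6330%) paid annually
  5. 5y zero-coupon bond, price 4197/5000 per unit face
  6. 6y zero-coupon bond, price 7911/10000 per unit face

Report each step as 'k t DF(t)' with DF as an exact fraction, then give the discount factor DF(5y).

step 1 [1y] bond c/1=1/25: DF=(15678/15625 − 1/25·(0))/(1+1/25) = 603/625 ≈ 0.964800
step 2 [2y] bond c/1=33/400: DF=(863601/800000 − 33/400·(0.964800))/(1+33/400) = 9237/10000 ≈ 0.923700
step 3 [3y] zero: DF = P = 437/500 ≈ 0.874000
step 4 [4y] swap r/1=1319/36306: DF=(1 − 1319/36306·(0.964800+0.923700+0.874000))/(1+1319/36306) = 8681/10000 ≈ 0.868100
step 5 [5y] zero: DF = P = 4197/5000 ≈ 0.839400
step 6 [6y] zero: DF = P = 7911/10000 ≈ 0.791100

1 1 603/625
2 2 9237/10000
3 3 437/500
4 4 8681/10000
5 5 4197/5000
6 6 7911/10000
DF(5y) = 4197/5000 ≈ 0.839400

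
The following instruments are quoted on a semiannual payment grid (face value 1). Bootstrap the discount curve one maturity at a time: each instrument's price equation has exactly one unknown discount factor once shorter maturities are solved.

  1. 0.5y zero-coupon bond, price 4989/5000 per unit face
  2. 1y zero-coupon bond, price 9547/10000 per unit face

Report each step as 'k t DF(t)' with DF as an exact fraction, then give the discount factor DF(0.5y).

step 1 [0.5y] zero: DF = P = 4989/5000 ≈ 0.997800
step 2 [1y] zero: DF = P = 9547/10000 ≈ 0.954700

1 1/2 4989/5000
2 1 9547/10000
DF(0.5y) = 4989/5000 ≈ 0.997800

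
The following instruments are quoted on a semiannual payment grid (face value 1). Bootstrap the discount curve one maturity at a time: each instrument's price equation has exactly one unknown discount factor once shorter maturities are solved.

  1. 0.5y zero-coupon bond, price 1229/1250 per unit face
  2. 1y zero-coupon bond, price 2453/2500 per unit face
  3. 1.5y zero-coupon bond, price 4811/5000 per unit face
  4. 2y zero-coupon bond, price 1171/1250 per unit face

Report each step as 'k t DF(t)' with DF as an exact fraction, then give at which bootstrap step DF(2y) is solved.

1 1/2 1229/1250
2 1 2453/2500
3 3/2 4811/5000
4 2 1171/1250
DF(2y) is solved at step 4

step 1 [0.5y] zero: DF = P = 1229/1250 ≈ 0.983200
step 2 [1y] zero: DF = P = 2453/2500 ≈ 0.981200
step 3 [1.5y] zero: DF = P = 4811/5000 ≈ 0.962200
step 4 [2y] zero: DF = P = 1171/1250 ≈ 0.936800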